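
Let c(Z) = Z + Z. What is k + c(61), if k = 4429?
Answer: 4551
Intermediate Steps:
c(Z) = 2*Z
k + c(61) = 4429 + 2*61 = 4429 + 122 = 4551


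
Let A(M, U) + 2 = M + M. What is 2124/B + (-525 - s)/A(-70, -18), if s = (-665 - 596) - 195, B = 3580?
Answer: -757843/127090 ≈ -5.9630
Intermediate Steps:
A(M, U) = -2 + 2*M (A(M, U) = -2 + (M + M) = -2 + 2*M)
s = -1456 (s = -1261 - 195 = -1456)
2124/B + (-525 - s)/A(-70, -18) = 2124/3580 + (-525 - 1*(-1456))/(-2 + 2*(-70)) = 2124*(1/3580) + (-525 + 1456)/(-2 - 140) = 531/895 + 931/(-142) = 531/895 + 931*(-1/142) = 531/895 - 931/142 = -757843/127090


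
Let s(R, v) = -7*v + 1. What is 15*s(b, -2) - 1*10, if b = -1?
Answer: 215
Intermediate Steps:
s(R, v) = 1 - 7*v
15*s(b, -2) - 1*10 = 15*(1 - 7*(-2)) - 1*10 = 15*(1 + 14) - 10 = 15*15 - 10 = 225 - 10 = 215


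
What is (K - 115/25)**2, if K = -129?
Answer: 446224/25 ≈ 17849.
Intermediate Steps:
(K - 115/25)**2 = (-129 - 115/25)**2 = (-129 - 115*1/25)**2 = (-129 - 23/5)**2 = (-668/5)**2 = 446224/25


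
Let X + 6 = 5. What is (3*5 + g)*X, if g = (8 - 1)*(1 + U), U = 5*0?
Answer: -22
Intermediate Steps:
X = -1 (X = -6 + 5 = -1)
U = 0
g = 7 (g = (8 - 1)*(1 + 0) = 7*1 = 7)
(3*5 + g)*X = (3*5 + 7)*(-1) = (15 + 7)*(-1) = 22*(-1) = -22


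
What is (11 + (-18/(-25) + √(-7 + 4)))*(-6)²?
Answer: 10548/25 + 36*I*√3 ≈ 421.92 + 62.354*I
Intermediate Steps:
(11 + (-18/(-25) + √(-7 + 4)))*(-6)² = (11 + (-18*(-1/25) + √(-3)))*36 = (11 + (18/25 + I*√3))*36 = (293/25 + I*√3)*36 = 10548/25 + 36*I*√3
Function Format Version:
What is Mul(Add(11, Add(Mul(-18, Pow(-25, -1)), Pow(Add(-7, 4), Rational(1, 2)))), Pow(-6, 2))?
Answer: Add(Rational(10548, 25), Mul(36, I, Pow(3, Rational(1, 2)))) ≈ Add(421.92, Mul(62.354, I))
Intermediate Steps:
Mul(Add(11, Add(Mul(-18, Pow(-25, -1)), Pow(Add(-7, 4), Rational(1, 2)))), Pow(-6, 2)) = Mul(Add(11, Add(Mul(-18, Rational(-1, 25)), Pow(-3, Rational(1, 2)))), 36) = Mul(Add(11, Add(Rational(18, 25), Mul(I, Pow(3, Rational(1, 2))))), 36) = Mul(Add(Rational(293, 25), Mul(I, Pow(3, Rational(1, 2)))), 36) = Add(Rational(10548, 25), Mul(36, I, Pow(3, Rational(1, 2))))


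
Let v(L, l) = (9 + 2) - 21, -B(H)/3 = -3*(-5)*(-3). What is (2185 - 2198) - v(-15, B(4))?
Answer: -3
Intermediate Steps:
B(H) = 135 (B(H) = -3*(-3*(-5))*(-3) = -45*(-3) = -3*(-45) = 135)
v(L, l) = -10 (v(L, l) = 11 - 21 = -10)
(2185 - 2198) - v(-15, B(4)) = (2185 - 2198) - 1*(-10) = -13 + 10 = -3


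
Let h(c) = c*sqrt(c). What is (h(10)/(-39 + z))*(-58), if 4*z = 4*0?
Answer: 580*sqrt(10)/39 ≈ 47.029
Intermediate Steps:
z = 0 (z = (4*0)/4 = (1/4)*0 = 0)
h(c) = c**(3/2)
(h(10)/(-39 + z))*(-58) = (10**(3/2)/(-39 + 0))*(-58) = ((10*sqrt(10))/(-39))*(-58) = ((10*sqrt(10))*(-1/39))*(-58) = -10*sqrt(10)/39*(-58) = 580*sqrt(10)/39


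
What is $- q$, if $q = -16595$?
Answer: $16595$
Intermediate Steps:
$- q = \left(-1\right) \left(-16595\right) = 16595$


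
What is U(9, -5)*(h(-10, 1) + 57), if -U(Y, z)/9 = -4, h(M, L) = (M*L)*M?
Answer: 5652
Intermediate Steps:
h(M, L) = L*M**2 (h(M, L) = (L*M)*M = L*M**2)
U(Y, z) = 36 (U(Y, z) = -9*(-4) = 36)
U(9, -5)*(h(-10, 1) + 57) = 36*(1*(-10)**2 + 57) = 36*(1*100 + 57) = 36*(100 + 57) = 36*157 = 5652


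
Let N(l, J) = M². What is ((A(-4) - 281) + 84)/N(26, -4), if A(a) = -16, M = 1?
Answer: -213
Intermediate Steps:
N(l, J) = 1 (N(l, J) = 1² = 1)
((A(-4) - 281) + 84)/N(26, -4) = ((-16 - 281) + 84)/1 = (-297 + 84)*1 = -213*1 = -213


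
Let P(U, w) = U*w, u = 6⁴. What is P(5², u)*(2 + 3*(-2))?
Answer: -129600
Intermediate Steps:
u = 1296
P(5², u)*(2 + 3*(-2)) = (5²*1296)*(2 + 3*(-2)) = (25*1296)*(2 - 6) = 32400*(-4) = -129600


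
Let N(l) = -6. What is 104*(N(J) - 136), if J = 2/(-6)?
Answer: -14768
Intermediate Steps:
J = -1/3 (J = 2*(-1/6) = -1/3 ≈ -0.33333)
104*(N(J) - 136) = 104*(-6 - 136) = 104*(-142) = -14768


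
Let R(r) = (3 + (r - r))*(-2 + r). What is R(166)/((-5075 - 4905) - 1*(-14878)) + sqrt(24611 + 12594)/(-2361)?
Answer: 246/2449 - sqrt(37205)/2361 ≈ 0.018752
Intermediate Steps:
R(r) = -6 + 3*r (R(r) = (3 + 0)*(-2 + r) = 3*(-2 + r) = -6 + 3*r)
R(166)/((-5075 - 4905) - 1*(-14878)) + sqrt(24611 + 12594)/(-2361) = (-6 + 3*166)/((-5075 - 4905) - 1*(-14878)) + sqrt(24611 + 12594)/(-2361) = (-6 + 498)/(-9980 + 14878) + sqrt(37205)*(-1/2361) = 492/4898 - sqrt(37205)/2361 = 492*(1/4898) - sqrt(37205)/2361 = 246/2449 - sqrt(37205)/2361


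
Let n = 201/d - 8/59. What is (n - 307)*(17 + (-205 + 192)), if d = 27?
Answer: -636544/531 ≈ -1198.8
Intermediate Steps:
n = 3881/531 (n = 201/27 - 8/59 = 201*(1/27) - 8*1/59 = 67/9 - 8/59 = 3881/531 ≈ 7.3089)
(n - 307)*(17 + (-205 + 192)) = (3881/531 - 307)*(17 + (-205 + 192)) = -159136*(17 - 13)/531 = -159136/531*4 = -636544/531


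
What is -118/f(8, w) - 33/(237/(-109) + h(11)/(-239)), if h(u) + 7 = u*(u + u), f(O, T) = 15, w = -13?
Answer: 289891/112170 ≈ 2.5844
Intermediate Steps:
h(u) = -7 + 2*u² (h(u) = -7 + u*(u + u) = -7 + u*(2*u) = -7 + 2*u²)
-118/f(8, w) - 33/(237/(-109) + h(11)/(-239)) = -118/15 - 33/(237/(-109) + (-7 + 2*11²)/(-239)) = -118*1/15 - 33/(237*(-1/109) + (-7 + 2*121)*(-1/239)) = -118/15 - 33/(-237/109 + (-7 + 242)*(-1/239)) = -118/15 - 33/(-237/109 + 235*(-1/239)) = -118/15 - 33/(-237/109 - 235/239) = -118/15 - 33/(-82258/26051) = -118/15 - 33*(-26051/82258) = -118/15 + 78153/7478 = 289891/112170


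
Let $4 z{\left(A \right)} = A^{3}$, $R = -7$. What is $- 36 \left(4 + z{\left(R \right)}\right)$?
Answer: $2943$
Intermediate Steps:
$z{\left(A \right)} = \frac{A^{3}}{4}$
$- 36 \left(4 + z{\left(R \right)}\right) = - 36 \left(4 + \frac{\left(-7\right)^{3}}{4}\right) = - 36 \left(4 + \frac{1}{4} \left(-343\right)\right) = - 36 \left(4 - \frac{343}{4}\right) = \left(-36\right) \left(- \frac{327}{4}\right) = 2943$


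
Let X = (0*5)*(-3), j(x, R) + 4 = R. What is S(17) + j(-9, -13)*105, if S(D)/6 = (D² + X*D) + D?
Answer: 51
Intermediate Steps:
j(x, R) = -4 + R
X = 0 (X = 0*(-3) = 0)
S(D) = 6*D + 6*D² (S(D) = 6*((D² + 0*D) + D) = 6*((D² + 0) + D) = 6*(D² + D) = 6*(D + D²) = 6*D + 6*D²)
S(17) + j(-9, -13)*105 = 6*17*(1 + 17) + (-4 - 13)*105 = 6*17*18 - 17*105 = 1836 - 1785 = 51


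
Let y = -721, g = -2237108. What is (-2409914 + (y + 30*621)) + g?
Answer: -4629113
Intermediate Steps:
(-2409914 + (y + 30*621)) + g = (-2409914 + (-721 + 30*621)) - 2237108 = (-2409914 + (-721 + 18630)) - 2237108 = (-2409914 + 17909) - 2237108 = -2392005 - 2237108 = -4629113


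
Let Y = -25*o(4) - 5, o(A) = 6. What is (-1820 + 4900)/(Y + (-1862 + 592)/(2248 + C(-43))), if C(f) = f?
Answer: -1358280/68609 ≈ -19.797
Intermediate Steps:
Y = -155 (Y = -25*6 - 5 = -150 - 5 = -155)
(-1820 + 4900)/(Y + (-1862 + 592)/(2248 + C(-43))) = (-1820 + 4900)/(-155 + (-1862 + 592)/(2248 - 43)) = 3080/(-155 - 1270/2205) = 3080/(-155 - 1270*1/2205) = 3080/(-155 - 254/441) = 3080/(-68609/441) = 3080*(-441/68609) = -1358280/68609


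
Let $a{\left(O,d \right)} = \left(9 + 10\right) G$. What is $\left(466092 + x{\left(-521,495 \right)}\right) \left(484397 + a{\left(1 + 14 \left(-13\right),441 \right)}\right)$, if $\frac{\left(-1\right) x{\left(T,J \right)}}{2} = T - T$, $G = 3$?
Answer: $225800133768$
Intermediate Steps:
$a{\left(O,d \right)} = 57$ ($a{\left(O,d \right)} = \left(9 + 10\right) 3 = 19 \cdot 3 = 57$)
$x{\left(T,J \right)} = 0$ ($x{\left(T,J \right)} = - 2 \left(T - T\right) = \left(-2\right) 0 = 0$)
$\left(466092 + x{\left(-521,495 \right)}\right) \left(484397 + a{\left(1 + 14 \left(-13\right),441 \right)}\right) = \left(466092 + 0\right) \left(484397 + 57\right) = 466092 \cdot 484454 = 225800133768$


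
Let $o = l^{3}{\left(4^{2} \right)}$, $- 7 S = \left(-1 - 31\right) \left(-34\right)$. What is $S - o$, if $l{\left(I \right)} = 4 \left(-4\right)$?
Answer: $\frac{27584}{7} \approx 3940.6$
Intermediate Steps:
$l{\left(I \right)} = -16$
$S = - \frac{1088}{7}$ ($S = - \frac{\left(-1 - 31\right) \left(-34\right)}{7} = - \frac{\left(-32\right) \left(-34\right)}{7} = \left(- \frac{1}{7}\right) 1088 = - \frac{1088}{7} \approx -155.43$)
$o = -4096$ ($o = \left(-16\right)^{3} = -4096$)
$S - o = - \frac{1088}{7} - -4096 = - \frac{1088}{7} + 4096 = \frac{27584}{7}$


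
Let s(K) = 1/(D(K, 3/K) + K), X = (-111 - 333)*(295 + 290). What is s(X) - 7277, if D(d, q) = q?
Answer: -163647280602257/22488289201 ≈ -7277.0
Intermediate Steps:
X = -259740 (X = -444*585 = -259740)
s(K) = 1/(K + 3/K) (s(K) = 1/(3/K + K) = 1/(K + 3/K))
s(X) - 7277 = -259740/(3 + (-259740)²) - 7277 = -259740/(3 + 67464867600) - 7277 = -259740/67464867603 - 7277 = -259740*1/67464867603 - 7277 = -86580/22488289201 - 7277 = -163647280602257/22488289201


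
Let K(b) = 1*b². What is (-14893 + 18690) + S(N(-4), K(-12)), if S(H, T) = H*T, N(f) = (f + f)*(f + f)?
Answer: 13013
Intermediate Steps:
N(f) = 4*f² (N(f) = (2*f)*(2*f) = 4*f²)
K(b) = b²
(-14893 + 18690) + S(N(-4), K(-12)) = (-14893 + 18690) + (4*(-4)²)*(-12)² = 3797 + (4*16)*144 = 3797 + 64*144 = 3797 + 9216 = 13013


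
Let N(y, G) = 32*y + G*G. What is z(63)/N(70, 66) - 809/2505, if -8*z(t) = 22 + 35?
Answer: -42832097/132183840 ≈ -0.32403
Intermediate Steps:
N(y, G) = G² + 32*y (N(y, G) = 32*y + G² = G² + 32*y)
z(t) = -57/8 (z(t) = -(22 + 35)/8 = -⅛*57 = -57/8)
z(63)/N(70, 66) - 809/2505 = -57/(8*(66² + 32*70)) - 809/2505 = -57/(8*(4356 + 2240)) - 809*1/2505 = -57/8/6596 - 809/2505 = -57/8*1/6596 - 809/2505 = -57/52768 - 809/2505 = -42832097/132183840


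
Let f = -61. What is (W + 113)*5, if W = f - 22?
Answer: 150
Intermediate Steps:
W = -83 (W = -61 - 22 = -83)
(W + 113)*5 = (-83 + 113)*5 = 30*5 = 150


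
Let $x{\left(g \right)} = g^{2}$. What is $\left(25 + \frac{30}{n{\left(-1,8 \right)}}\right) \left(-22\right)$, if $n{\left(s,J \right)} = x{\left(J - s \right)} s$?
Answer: $- \frac{14630}{27} \approx -541.85$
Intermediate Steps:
$n{\left(s,J \right)} = s \left(J - s\right)^{2}$ ($n{\left(s,J \right)} = \left(J - s\right)^{2} s = s \left(J - s\right)^{2}$)
$\left(25 + \frac{30}{n{\left(-1,8 \right)}}\right) \left(-22\right) = \left(25 + \frac{30}{\left(-1\right) \left(8 - -1\right)^{2}}\right) \left(-22\right) = \left(25 + \frac{30}{\left(-1\right) \left(8 + 1\right)^{2}}\right) \left(-22\right) = \left(25 + \frac{30}{\left(-1\right) 9^{2}}\right) \left(-22\right) = \left(25 + \frac{30}{\left(-1\right) 81}\right) \left(-22\right) = \left(25 + \frac{30}{-81}\right) \left(-22\right) = \left(25 + 30 \left(- \frac{1}{81}\right)\right) \left(-22\right) = \left(25 - \frac{10}{27}\right) \left(-22\right) = \frac{665}{27} \left(-22\right) = - \frac{14630}{27}$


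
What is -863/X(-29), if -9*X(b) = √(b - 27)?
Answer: -7767*I*√14/28 ≈ -1037.9*I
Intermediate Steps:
X(b) = -√(-27 + b)/9 (X(b) = -√(b - 27)/9 = -√(-27 + b)/9)
-863/X(-29) = -863*(-9/√(-27 - 29)) = -863*9*I*√14/28 = -7767*I*√14/28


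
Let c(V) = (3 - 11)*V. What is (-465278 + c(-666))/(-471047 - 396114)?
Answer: 459950/867161 ≈ 0.53041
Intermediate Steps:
c(V) = -8*V
(-465278 + c(-666))/(-471047 - 396114) = (-465278 - 8*(-666))/(-471047 - 396114) = (-465278 + 5328)/(-867161) = -459950*(-1/867161) = 459950/867161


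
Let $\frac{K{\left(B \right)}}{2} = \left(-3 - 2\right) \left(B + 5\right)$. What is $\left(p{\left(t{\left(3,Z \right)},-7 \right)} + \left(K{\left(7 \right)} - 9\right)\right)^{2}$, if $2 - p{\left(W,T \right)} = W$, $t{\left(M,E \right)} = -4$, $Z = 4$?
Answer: $15129$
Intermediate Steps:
$p{\left(W,T \right)} = 2 - W$
$K{\left(B \right)} = -50 - 10 B$ ($K{\left(B \right)} = 2 \left(-3 - 2\right) \left(B + 5\right) = 2 \left(- 5 \left(5 + B\right)\right) = 2 \left(-25 - 5 B\right) = -50 - 10 B$)
$\left(p{\left(t{\left(3,Z \right)},-7 \right)} + \left(K{\left(7 \right)} - 9\right)\right)^{2} = \left(\left(2 - -4\right) - 129\right)^{2} = \left(\left(2 + 4\right) - 129\right)^{2} = \left(6 - 129\right)^{2} = \left(-123\right)^{2} = 15129$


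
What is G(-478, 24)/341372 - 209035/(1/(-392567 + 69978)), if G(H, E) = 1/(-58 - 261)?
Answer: 7343230194536253819/108897668 ≈ 6.7432e+10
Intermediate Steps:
G(H, E) = -1/319 (G(H, E) = 1/(-319) = -1/319)
G(-478, 24)/341372 - 209035/(1/(-392567 + 69978)) = -1/319/341372 - 209035/(1/(-392567 + 69978)) = -1/319*1/341372 - 209035/(1/(-322589)) = -1/108897668 - 209035/(-1/322589) = -1/108897668 - 209035*(-322589) = -1/108897668 + 67432391615 = 7343230194536253819/108897668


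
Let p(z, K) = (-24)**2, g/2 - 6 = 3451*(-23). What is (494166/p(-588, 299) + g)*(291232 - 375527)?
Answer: 1277583702385/96 ≈ 1.3308e+10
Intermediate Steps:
g = -158734 (g = 12 + 2*(3451*(-23)) = 12 + 2*(-79373) = 12 - 158746 = -158734)
p(z, K) = 576
(494166/p(-588, 299) + g)*(291232 - 375527) = (494166/576 - 158734)*(291232 - 375527) = (494166*(1/576) - 158734)*(-84295) = (82361/96 - 158734)*(-84295) = -15156103/96*(-84295) = 1277583702385/96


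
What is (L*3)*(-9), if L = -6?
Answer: 162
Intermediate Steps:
(L*3)*(-9) = -6*3*(-9) = -18*(-9) = 162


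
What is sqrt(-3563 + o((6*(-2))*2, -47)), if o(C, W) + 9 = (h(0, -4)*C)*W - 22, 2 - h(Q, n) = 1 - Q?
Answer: 3*I*sqrt(274) ≈ 49.659*I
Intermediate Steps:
h(Q, n) = 1 + Q (h(Q, n) = 2 - (1 - Q) = 2 + (-1 + Q) = 1 + Q)
o(C, W) = -31 + C*W (o(C, W) = -9 + (((1 + 0)*C)*W - 22) = -9 + ((1*C)*W - 22) = -9 + (C*W - 22) = -9 + (-22 + C*W) = -31 + C*W)
sqrt(-3563 + o((6*(-2))*2, -47)) = sqrt(-3563 + (-31 + ((6*(-2))*2)*(-47))) = sqrt(-3563 + (-31 - 12*2*(-47))) = sqrt(-3563 + (-31 - 24*(-47))) = sqrt(-3563 + (-31 + 1128)) = sqrt(-3563 + 1097) = sqrt(-2466) = 3*I*sqrt(274)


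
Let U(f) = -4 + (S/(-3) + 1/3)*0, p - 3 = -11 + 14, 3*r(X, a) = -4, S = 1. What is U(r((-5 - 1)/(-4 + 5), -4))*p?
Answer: -24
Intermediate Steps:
r(X, a) = -4/3 (r(X, a) = (⅓)*(-4) = -4/3)
p = 6 (p = 3 + (-11 + 14) = 3 + 3 = 6)
U(f) = -4 (U(f) = -4 + (1/(-3) + 1/3)*0 = -4 + (1*(-⅓) + 1*(⅓))*0 = -4 + (-⅓ + ⅓)*0 = -4 + 0*0 = -4 + 0 = -4)
U(r((-5 - 1)/(-4 + 5), -4))*p = -4*6 = -24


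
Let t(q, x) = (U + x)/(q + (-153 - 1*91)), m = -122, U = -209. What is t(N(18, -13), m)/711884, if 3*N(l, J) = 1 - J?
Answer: 993/511132712 ≈ 1.9427e-6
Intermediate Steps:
N(l, J) = 1/3 - J/3 (N(l, J) = (1 - J)/3 = 1/3 - J/3)
t(q, x) = (-209 + x)/(-244 + q) (t(q, x) = (-209 + x)/(q + (-153 - 1*91)) = (-209 + x)/(q + (-153 - 91)) = (-209 + x)/(q - 244) = (-209 + x)/(-244 + q))
t(N(18, -13), m)/711884 = ((-209 - 122)/(-244 + (1/3 - 1/3*(-13))))/711884 = (-331/(-244 + (1/3 + 13/3)))*(1/711884) = (-331/(-244 + 14/3))*(1/711884) = (-331/(-718/3))*(1/711884) = -3/718*(-331)*(1/711884) = (993/718)*(1/711884) = 993/511132712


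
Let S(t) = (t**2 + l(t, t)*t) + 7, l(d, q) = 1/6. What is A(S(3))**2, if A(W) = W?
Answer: 1089/4 ≈ 272.25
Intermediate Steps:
l(d, q) = 1/6
S(t) = 7 + t**2 + t/6 (S(t) = (t**2 + t/6) + 7 = 7 + t**2 + t/6)
A(S(3))**2 = (7 + 3**2 + (1/6)*3)**2 = (7 + 9 + 1/2)**2 = (33/2)**2 = 1089/4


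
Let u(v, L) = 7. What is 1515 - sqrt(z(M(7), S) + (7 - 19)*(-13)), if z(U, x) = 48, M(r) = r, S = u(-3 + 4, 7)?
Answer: 1515 - 2*sqrt(51) ≈ 1500.7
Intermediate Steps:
S = 7
1515 - sqrt(z(M(7), S) + (7 - 19)*(-13)) = 1515 - sqrt(48 + (7 - 19)*(-13)) = 1515 - sqrt(48 - 12*(-13)) = 1515 - sqrt(48 + 156) = 1515 - sqrt(204) = 1515 - 2*sqrt(51)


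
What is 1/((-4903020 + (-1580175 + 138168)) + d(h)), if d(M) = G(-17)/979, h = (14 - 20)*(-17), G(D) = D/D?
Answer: -979/6211781432 ≈ -1.5760e-7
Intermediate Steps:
G(D) = 1
h = 102 (h = -6*(-17) = 102)
d(M) = 1/979
1/((-4903020 + (-1580175 + 138168)) + d(h)) = 1/((-4903020 + (-1580175 + 138168)) + 1/979) = 1/((-4903020 - 1442007) + 1/979) = 1/(-6345027 + 1/979) = 1/(-6211781432/979) = -979/6211781432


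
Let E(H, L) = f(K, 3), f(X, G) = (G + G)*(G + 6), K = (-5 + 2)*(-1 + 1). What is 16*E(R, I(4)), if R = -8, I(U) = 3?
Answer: 864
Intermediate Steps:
K = 0 (K = -3*0 = 0)
f(X, G) = 2*G*(6 + G) (f(X, G) = (2*G)*(6 + G) = 2*G*(6 + G))
E(H, L) = 54 (E(H, L) = 2*3*(6 + 3) = 2*3*9 = 54)
16*E(R, I(4)) = 16*54 = 864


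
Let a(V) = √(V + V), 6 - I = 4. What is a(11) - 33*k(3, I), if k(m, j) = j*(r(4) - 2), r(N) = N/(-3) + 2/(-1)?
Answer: 352 + √22 ≈ 356.69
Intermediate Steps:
I = 2 (I = 6 - 1*4 = 6 - 4 = 2)
r(N) = -2 - N/3 (r(N) = N*(-⅓) + 2*(-1) = -N/3 - 2 = -2 - N/3)
a(V) = √2*√V (a(V) = √(2*V) = √2*√V)
k(m, j) = -16*j/3 (k(m, j) = j*((-2 - ⅓*4) - 2) = j*((-2 - 4/3) - 2) = j*(-10/3 - 2) = j*(-16/3) = -16*j/3)
a(11) - 33*k(3, I) = √2*√11 - (-176)*2 = √22 - 33*(-32/3) = √22 + 352 = 352 + √22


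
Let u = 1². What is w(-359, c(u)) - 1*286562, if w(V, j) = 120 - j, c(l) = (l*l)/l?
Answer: -286443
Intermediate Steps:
u = 1
c(l) = l (c(l) = l²/l = l)
w(-359, c(u)) - 1*286562 = (120 - 1*1) - 1*286562 = (120 - 1) - 286562 = 119 - 286562 = -286443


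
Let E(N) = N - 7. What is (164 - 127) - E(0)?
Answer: 44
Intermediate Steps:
E(N) = -7 + N
(164 - 127) - E(0) = (164 - 127) - (-7 + 0) = 37 - 1*(-7) = 37 + 7 = 44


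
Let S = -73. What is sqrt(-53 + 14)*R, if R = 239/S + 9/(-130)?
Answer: -31727*I*sqrt(39)/9490 ≈ -20.878*I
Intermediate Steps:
R = -31727/9490 (R = 239/(-73) + 9/(-130) = 239*(-1/73) + 9*(-1/130) = -239/73 - 9/130 = -31727/9490 ≈ -3.3432)
sqrt(-53 + 14)*R = sqrt(-53 + 14)*(-31727/9490) = sqrt(-39)*(-31727/9490) = (I*sqrt(39))*(-31727/9490) = -31727*I*sqrt(39)/9490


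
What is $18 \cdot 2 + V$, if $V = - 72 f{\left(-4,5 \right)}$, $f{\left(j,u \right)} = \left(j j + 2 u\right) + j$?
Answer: $-1548$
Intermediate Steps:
$f{\left(j,u \right)} = j + j^{2} + 2 u$ ($f{\left(j,u \right)} = \left(j^{2} + 2 u\right) + j = j + j^{2} + 2 u$)
$V = -1584$ ($V = - 72 \left(-4 + \left(-4\right)^{2} + 2 \cdot 5\right) = - 72 \left(-4 + 16 + 10\right) = \left(-72\right) 22 = -1584$)
$18 \cdot 2 + V = 18 \cdot 2 - 1584 = 36 - 1584 = -1548$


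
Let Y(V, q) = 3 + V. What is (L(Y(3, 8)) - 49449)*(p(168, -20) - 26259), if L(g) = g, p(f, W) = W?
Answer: 1299312597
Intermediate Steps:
(L(Y(3, 8)) - 49449)*(p(168, -20) - 26259) = ((3 + 3) - 49449)*(-20 - 26259) = (6 - 49449)*(-26279) = -49443*(-26279) = 1299312597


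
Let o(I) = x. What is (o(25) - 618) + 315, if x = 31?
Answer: -272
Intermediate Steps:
o(I) = 31
(o(25) - 618) + 315 = (31 - 618) + 315 = -587 + 315 = -272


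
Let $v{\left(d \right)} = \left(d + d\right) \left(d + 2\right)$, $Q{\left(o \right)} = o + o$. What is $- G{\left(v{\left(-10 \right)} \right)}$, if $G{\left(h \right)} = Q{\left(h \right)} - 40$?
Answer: $-280$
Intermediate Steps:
$Q{\left(o \right)} = 2 o$
$v{\left(d \right)} = 2 d \left(2 + d\right)$
$G{\left(h \right)} = -40 + 2 h$ ($G{\left(h \right)} = 2 h - 40 = -40 + 2 h$)
$- G{\left(v{\left(-10 \right)} \right)} = - (-40 + 2 \cdot 2 \left(-10\right) \left(2 - 10\right)) = - (-40 + 2 \cdot 2 \left(-10\right) \left(-8\right)) = - (-40 + 2 \cdot 160) = - (-40 + 320) = \left(-1\right) 280 = -280$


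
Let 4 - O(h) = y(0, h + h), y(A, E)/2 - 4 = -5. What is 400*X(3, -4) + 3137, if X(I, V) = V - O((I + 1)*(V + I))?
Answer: -863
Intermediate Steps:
y(A, E) = -2 (y(A, E) = 8 + 2*(-5) = 8 - 10 = -2)
O(h) = 6 (O(h) = 4 - 1*(-2) = 4 + 2 = 6)
X(I, V) = -6 + V (X(I, V) = V - 1*6 = V - 6 = -6 + V)
400*X(3, -4) + 3137 = 400*(-6 - 4) + 3137 = 400*(-10) + 3137 = -4000 + 3137 = -863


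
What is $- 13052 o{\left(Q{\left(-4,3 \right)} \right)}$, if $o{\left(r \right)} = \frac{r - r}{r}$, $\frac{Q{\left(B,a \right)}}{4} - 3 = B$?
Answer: $0$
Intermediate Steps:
$Q{\left(B,a \right)} = 12 + 4 B$
$o{\left(r \right)} = 0$ ($o{\left(r \right)} = \frac{0}{r} = 0$)
$- 13052 o{\left(Q{\left(-4,3 \right)} \right)} = \left(-13052\right) 0 = 0$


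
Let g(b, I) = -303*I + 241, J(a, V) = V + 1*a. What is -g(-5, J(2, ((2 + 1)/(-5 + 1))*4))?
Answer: -544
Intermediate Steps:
J(a, V) = V + a
g(b, I) = 241 - 303*I
-g(-5, J(2, ((2 + 1)/(-5 + 1))*4)) = -(241 - 303*(((2 + 1)/(-5 + 1))*4 + 2)) = -(241 - 303*((3/(-4))*4 + 2)) = -(241 - 303*((3*(-¼))*4 + 2)) = -(241 - 303*(-¾*4 + 2)) = -(241 - 303*(-3 + 2)) = -(241 - 303*(-1)) = -(241 + 303) = -1*544 = -544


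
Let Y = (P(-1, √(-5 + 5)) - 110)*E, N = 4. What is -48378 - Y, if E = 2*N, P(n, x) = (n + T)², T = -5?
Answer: -47786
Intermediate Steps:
P(n, x) = (-5 + n)² (P(n, x) = (n - 5)² = (-5 + n)²)
E = 8 (E = 2*4 = 8)
Y = -592 (Y = ((-5 - 1)² - 110)*8 = ((-6)² - 110)*8 = (36 - 110)*8 = -74*8 = -592)
-48378 - Y = -48378 - 1*(-592) = -48378 + 592 = -47786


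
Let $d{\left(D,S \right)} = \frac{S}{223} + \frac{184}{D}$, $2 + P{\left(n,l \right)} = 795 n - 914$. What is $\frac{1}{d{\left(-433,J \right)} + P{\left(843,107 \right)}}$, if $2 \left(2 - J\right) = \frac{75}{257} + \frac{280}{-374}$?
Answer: $\frac{9281057962}{6211520530000705} \approx 1.4942 \cdot 10^{-6}$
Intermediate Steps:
$J = \frac{214191}{96118}$ ($J = 2 - \frac{\frac{75}{257} + \frac{280}{-374}}{2} = 2 - \frac{75 \cdot \frac{1}{257} + 280 \left(- \frac{1}{374}\right)}{2} = 2 - \frac{\frac{75}{257} - \frac{140}{187}}{2} = 2 - - \frac{21955}{96118} = 2 + \frac{21955}{96118} = \frac{214191}{96118} \approx 2.2284$)
$P{\left(n,l \right)} = -916 + 795 n$ ($P{\left(n,l \right)} = -2 + \left(795 n - 914\right) = -2 + \left(-914 + 795 n\right) = -916 + 795 n$)
$d{\left(D,S \right)} = \frac{184}{D} + \frac{S}{223}$ ($d{\left(D,S \right)} = S \frac{1}{223} + \frac{184}{D} = \frac{S}{223} + \frac{184}{D} = \frac{184}{D} + \frac{S}{223}$)
$\frac{1}{d{\left(-433,J \right)} + P{\left(843,107 \right)}} = \frac{1}{\left(\frac{184}{-433} + \frac{1}{223} \cdot \frac{214191}{96118}\right) + \left(-916 + 795 \cdot 843\right)} = \frac{1}{\left(184 \left(- \frac{1}{433}\right) + \frac{214191}{21434314}\right) + \left(-916 + 670185\right)} = \frac{1}{\left(- \frac{184}{433} + \frac{214191}{21434314}\right) + 669269} = \frac{1}{- \frac{3851169073}{9281057962} + 669269} = \frac{1}{\frac{6211520530000705}{9281057962}} = \frac{9281057962}{6211520530000705}$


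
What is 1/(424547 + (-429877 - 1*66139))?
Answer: -1/71469 ≈ -1.3992e-5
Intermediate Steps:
1/(424547 + (-429877 - 1*66139)) = 1/(424547 + (-429877 - 66139)) = 1/(424547 - 496016) = 1/(-71469) = -1/71469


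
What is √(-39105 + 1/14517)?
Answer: 2*I*√228919897273/4839 ≈ 197.75*I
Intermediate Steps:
√(-39105 + 1/14517) = √(-567687284/14517) = 2*I*√228919897273/4839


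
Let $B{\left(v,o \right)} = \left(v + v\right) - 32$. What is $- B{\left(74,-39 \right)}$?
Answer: $-116$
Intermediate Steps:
$B{\left(v,o \right)} = -32 + 2 v$ ($B{\left(v,o \right)} = 2 v - 32 = -32 + 2 v$)
$- B{\left(74,-39 \right)} = - (-32 + 2 \cdot 74) = - (-32 + 148) = \left(-1\right) 116 = -116$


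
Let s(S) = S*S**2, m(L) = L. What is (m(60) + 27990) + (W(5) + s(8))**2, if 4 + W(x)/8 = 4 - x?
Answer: 250834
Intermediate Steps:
W(x) = -8*x (W(x) = -32 + 8*(4 - x) = -32 + (32 - 8*x) = -8*x)
s(S) = S**3
(m(60) + 27990) + (W(5) + s(8))**2 = (60 + 27990) + (-8*5 + 8**3)**2 = 28050 + (-40 + 512)**2 = 28050 + 472**2 = 28050 + 222784 = 250834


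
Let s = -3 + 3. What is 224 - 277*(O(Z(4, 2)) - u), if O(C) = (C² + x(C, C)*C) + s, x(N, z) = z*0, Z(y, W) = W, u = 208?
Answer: 56732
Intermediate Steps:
s = 0
x(N, z) = 0
O(C) = C² (O(C) = (C² + 0*C) + 0 = (C² + 0) + 0 = C² + 0 = C²)
224 - 277*(O(Z(4, 2)) - u) = 224 - 277*(2² - 1*208) = 224 - 277*(4 - 208) = 224 - 277*(-204) = 224 + 56508 = 56732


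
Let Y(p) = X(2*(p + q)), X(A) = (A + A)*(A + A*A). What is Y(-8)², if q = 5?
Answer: 129600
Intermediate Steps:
X(A) = 2*A*(A + A²) (X(A) = (2*A)*(A + A²) = 2*A*(A + A²))
Y(p) = 2*(10 + 2*p)²*(11 + 2*p) (Y(p) = 2*(2*(p + 5))²*(1 + 2*(p + 5)) = 2*(2*(5 + p))²*(1 + 2*(5 + p)) = 2*(10 + 2*p)²*(1 + (10 + 2*p)) = 2*(10 + 2*p)²*(11 + 2*p))
Y(-8)² = ((5 - 8)²*(88 + 16*(-8)))² = ((-3)²*(88 - 128))² = (9*(-40))² = (-360)² = 129600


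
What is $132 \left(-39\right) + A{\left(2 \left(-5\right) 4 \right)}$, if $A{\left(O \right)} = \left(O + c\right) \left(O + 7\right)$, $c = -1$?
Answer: $-3795$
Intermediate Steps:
$A{\left(O \right)} = \left(-1 + O\right) \left(7 + O\right)$ ($A{\left(O \right)} = \left(O - 1\right) \left(O + 7\right) = \left(-1 + O\right) \left(7 + O\right)$)
$132 \left(-39\right) + A{\left(2 \left(-5\right) 4 \right)} = 132 \left(-39\right) + \left(-7 + \left(2 \left(-5\right) 4\right)^{2} + 6 \cdot 2 \left(-5\right) 4\right) = -5148 + \left(-7 + \left(\left(-10\right) 4\right)^{2} + 6 \left(\left(-10\right) 4\right)\right) = -5148 + \left(-7 + \left(-40\right)^{2} + 6 \left(-40\right)\right) = -5148 - -1353 = -5148 + 1353 = -3795$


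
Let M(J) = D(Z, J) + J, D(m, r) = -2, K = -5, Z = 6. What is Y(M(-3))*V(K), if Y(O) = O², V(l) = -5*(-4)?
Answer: 500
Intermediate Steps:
M(J) = -2 + J
V(l) = 20
Y(M(-3))*V(K) = (-2 - 3)²*20 = (-5)²*20 = 25*20 = 500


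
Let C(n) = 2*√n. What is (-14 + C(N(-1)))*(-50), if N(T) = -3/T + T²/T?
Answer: 700 - 100*√2 ≈ 558.58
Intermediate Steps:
N(T) = T - 3/T (N(T) = -3/T + T = T - 3/T)
(-14 + C(N(-1)))*(-50) = (-14 + 2*√(-1 - 3/(-1)))*(-50) = (-14 + 2*√(-1 - 3*(-1)))*(-50) = (-14 + 2*√(-1 + 3))*(-50) = (-14 + 2*√2)*(-50) = 700 - 100*√2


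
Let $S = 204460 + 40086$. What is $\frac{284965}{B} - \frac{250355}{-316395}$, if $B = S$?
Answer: $\frac{30276963001}{15474626334} \approx 1.9566$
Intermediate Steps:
$S = 244546$
$B = 244546$
$\frac{284965}{B} - \frac{250355}{-316395} = \frac{284965}{244546} - \frac{250355}{-316395} = 284965 \cdot \frac{1}{244546} - - \frac{50071}{63279} = \frac{284965}{244546} + \frac{50071}{63279} = \frac{30276963001}{15474626334}$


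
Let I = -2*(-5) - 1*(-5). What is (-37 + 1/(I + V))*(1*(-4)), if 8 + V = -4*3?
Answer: 744/5 ≈ 148.80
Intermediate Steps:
V = -20 (V = -8 - 4*3 = -8 - 12 = -20)
I = 15 (I = 10 + 5 = 15)
(-37 + 1/(I + V))*(1*(-4)) = (-37 + 1/(15 - 20))*(1*(-4)) = (-37 + 1/(-5))*(-4) = (-37 - ⅕)*(-4) = -186/5*(-4) = 744/5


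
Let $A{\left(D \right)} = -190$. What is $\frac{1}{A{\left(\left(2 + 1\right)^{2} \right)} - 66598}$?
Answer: $- \frac{1}{66788} \approx -1.4973 \cdot 10^{-5}$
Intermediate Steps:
$\frac{1}{A{\left(\left(2 + 1\right)^{2} \right)} - 66598} = \frac{1}{-190 - 66598} = \frac{1}{-66788} = - \frac{1}{66788}$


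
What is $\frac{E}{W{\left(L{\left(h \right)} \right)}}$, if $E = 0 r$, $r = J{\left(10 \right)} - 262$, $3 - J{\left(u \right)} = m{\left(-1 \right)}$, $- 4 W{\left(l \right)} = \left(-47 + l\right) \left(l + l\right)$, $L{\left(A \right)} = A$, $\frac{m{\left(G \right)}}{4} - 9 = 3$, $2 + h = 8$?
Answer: $0$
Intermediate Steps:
$h = 6$ ($h = -2 + 8 = 6$)
$m{\left(G \right)} = 48$ ($m{\left(G \right)} = 36 + 4 \cdot 3 = 36 + 12 = 48$)
$W{\left(l \right)} = - \frac{l \left(-47 + l\right)}{2}$ ($W{\left(l \right)} = - \frac{\left(-47 + l\right) \left(l + l\right)}{4} = - \frac{\left(-47 + l\right) 2 l}{4} = - \frac{2 l \left(-47 + l\right)}{4} = - \frac{l \left(-47 + l\right)}{2}$)
$J{\left(u \right)} = -45$ ($J{\left(u \right)} = 3 - 48 = -45$)
$r = -307$ ($r = -45 - 262 = -307$)
$E = 0$ ($E = 0 \left(-307\right) = 0$)
$\frac{E}{W{\left(L{\left(h \right)} \right)}} = \frac{0}{\frac{1}{2} \cdot 6 \left(47 - 6\right)} = \frac{0}{\frac{1}{2} \cdot 6 \cdot 41} = \frac{0}{123} = 0 \cdot \frac{1}{123} = 0$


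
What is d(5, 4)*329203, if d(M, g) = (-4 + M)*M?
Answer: 1646015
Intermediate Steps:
d(M, g) = M*(-4 + M)
d(5, 4)*329203 = (5*(-4 + 5))*329203 = (5*1)*329203 = 5*329203 = 1646015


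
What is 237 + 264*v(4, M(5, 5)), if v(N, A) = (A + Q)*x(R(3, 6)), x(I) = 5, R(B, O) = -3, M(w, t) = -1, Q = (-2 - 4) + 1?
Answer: -7683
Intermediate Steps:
Q = -5 (Q = -6 + 1 = -5)
v(N, A) = -25 + 5*A (v(N, A) = (A - 5)*5 = (-5 + A)*5 = -25 + 5*A)
237 + 264*v(4, M(5, 5)) = 237 + 264*(-25 + 5*(-1)) = 237 + 264*(-25 - 5) = 237 + 264*(-30) = 237 - 7920 = -7683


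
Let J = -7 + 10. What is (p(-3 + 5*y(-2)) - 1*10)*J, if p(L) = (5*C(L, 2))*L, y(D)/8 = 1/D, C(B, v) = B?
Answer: 7905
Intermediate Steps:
y(D) = 8/D
p(L) = 5*L² (p(L) = (5*L)*L = 5*L²)
J = 3
(p(-3 + 5*y(-2)) - 1*10)*J = (5*(-3 + 5*(8/(-2)))² - 1*10)*3 = (5*(-3 + 5*(8*(-½)))² - 10)*3 = (5*(-3 + 5*(-4))² - 10)*3 = (5*(-3 - 20)² - 10)*3 = (5*(-23)² - 10)*3 = (5*529 - 10)*3 = (2645 - 10)*3 = 2635*3 = 7905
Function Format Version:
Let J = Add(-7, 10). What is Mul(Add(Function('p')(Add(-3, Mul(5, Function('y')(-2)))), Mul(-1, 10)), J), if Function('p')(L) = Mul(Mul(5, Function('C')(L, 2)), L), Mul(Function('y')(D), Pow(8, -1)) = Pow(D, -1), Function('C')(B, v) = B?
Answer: 7905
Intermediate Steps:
Function('y')(D) = Mul(8, Pow(D, -1))
Function('p')(L) = Mul(5, Pow(L, 2)) (Function('p')(L) = Mul(Mul(5, L), L) = Mul(5, Pow(L, 2)))
J = 3
Mul(Add(Function('p')(Add(-3, Mul(5, Function('y')(-2)))), Mul(-1, 10)), J) = Mul(Add(Mul(5, Pow(Add(-3, Mul(5, Mul(8, Pow(-2, -1)))), 2)), Mul(-1, 10)), 3) = Mul(Add(Mul(5, Pow(Add(-3, Mul(5, Mul(8, Rational(-1, 2)))), 2)), -10), 3) = Mul(Add(Mul(5, Pow(Add(-3, Mul(5, -4)), 2)), -10), 3) = Mul(Add(Mul(5, Pow(Add(-3, -20), 2)), -10), 3) = Mul(Add(Mul(5, Pow(-23, 2)), -10), 3) = Mul(Add(Mul(5, 529), -10), 3) = Mul(Add(2645, -10), 3) = Mul(2635, 3) = 7905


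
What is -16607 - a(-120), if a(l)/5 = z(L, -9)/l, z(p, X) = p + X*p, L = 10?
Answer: -49831/3 ≈ -16610.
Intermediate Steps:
a(l) = -400/l (a(l) = 5*((10*(1 - 9))/l) = 5*((10*(-8))/l) = 5*(-80/l) = -400/l)
-16607 - a(-120) = -16607 - (-400)/(-120) = -16607 - (-400)*(-1)/120 = -16607 - 1*10/3 = -16607 - 10/3 = -49831/3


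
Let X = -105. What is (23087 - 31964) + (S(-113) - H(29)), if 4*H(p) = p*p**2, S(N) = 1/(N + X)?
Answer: -6528775/436 ≈ -14974.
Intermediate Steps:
S(N) = 1/(-105 + N) (S(N) = 1/(N - 105) = 1/(-105 + N))
H(p) = p**3/4 (H(p) = (p*p**2)/4 = p**3/4)
(23087 - 31964) + (S(-113) - H(29)) = (23087 - 31964) + (1/(-105 - 113) - 29**3/4) = -8877 + (1/(-218) - 24389/4) = -8877 + (-1/218 - 1*24389/4) = -8877 + (-1/218 - 24389/4) = -8877 - 2658403/436 = -6528775/436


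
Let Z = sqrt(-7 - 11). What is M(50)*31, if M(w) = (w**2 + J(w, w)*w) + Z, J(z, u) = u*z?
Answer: 3952500 + 93*I*sqrt(2) ≈ 3.9525e+6 + 131.52*I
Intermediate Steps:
Z = 3*I*sqrt(2) (Z = sqrt(-18) = 3*I*sqrt(2) ≈ 4.2426*I)
M(w) = w**2 + w**3 + 3*I*sqrt(2) (M(w) = (w**2 + (w*w)*w) + 3*I*sqrt(2) = (w**2 + w**2*w) + 3*I*sqrt(2) = (w**2 + w**3) + 3*I*sqrt(2) = w**2 + w**3 + 3*I*sqrt(2))
M(50)*31 = (50**2 + 50**3 + 3*I*sqrt(2))*31 = (2500 + 125000 + 3*I*sqrt(2))*31 = (127500 + 3*I*sqrt(2))*31 = 3952500 + 93*I*sqrt(2)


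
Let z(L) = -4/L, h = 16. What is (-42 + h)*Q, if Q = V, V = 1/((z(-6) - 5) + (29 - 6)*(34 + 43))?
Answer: -39/2650 ≈ -0.014717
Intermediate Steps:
V = 3/5300 (V = 1/((-4/(-6) - 5) + (29 - 6)*(34 + 43)) = 1/((-4*(-⅙) - 5) + 23*77) = 1/((⅔ - 5) + 1771) = 1/(-13/3 + 1771) = 1/(5300/3) = 3/5300 ≈ 0.00056604)
Q = 3/5300 ≈ 0.00056604
(-42 + h)*Q = (-42 + 16)*(3/5300) = -26*3/5300 = -39/2650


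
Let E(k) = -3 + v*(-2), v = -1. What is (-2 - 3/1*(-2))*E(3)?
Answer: -4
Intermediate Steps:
E(k) = -1 (E(k) = -3 - 1*(-2) = -3 + 2 = -1)
(-2 - 3/1*(-2))*E(3) = (-2 - 3/1*(-2))*(-1) = (-2 - 3*1*(-2))*(-1) = (-2 - 3*(-2))*(-1) = (-2 + 6)*(-1) = 4*(-1) = -4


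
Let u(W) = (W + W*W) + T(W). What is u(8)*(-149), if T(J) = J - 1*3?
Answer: -11473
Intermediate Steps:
T(J) = -3 + J (T(J) = J - 3 = -3 + J)
u(W) = -3 + W² + 2*W (u(W) = (W + W*W) + (-3 + W) = (W + W²) + (-3 + W) = -3 + W² + 2*W)
u(8)*(-149) = (-3 + 8² + 2*8)*(-149) = (-3 + 64 + 16)*(-149) = 77*(-149) = -11473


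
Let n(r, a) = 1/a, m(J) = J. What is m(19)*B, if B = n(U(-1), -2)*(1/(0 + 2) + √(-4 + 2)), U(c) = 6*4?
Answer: -19/4 - 19*I*√2/2 ≈ -4.75 - 13.435*I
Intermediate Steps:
U(c) = 24
B = -¼ - I*√2/2 (B = (1/(0 + 2) + √(-4 + 2))/(-2) = -(1/2 + √(-2))/2 = -(½ + I*√2)/2 = -¼ - I*√2/2 ≈ -0.25 - 0.70711*I)
m(19)*B = 19*(-¼ - I*√2/2) = -19/4 - 19*I*√2/2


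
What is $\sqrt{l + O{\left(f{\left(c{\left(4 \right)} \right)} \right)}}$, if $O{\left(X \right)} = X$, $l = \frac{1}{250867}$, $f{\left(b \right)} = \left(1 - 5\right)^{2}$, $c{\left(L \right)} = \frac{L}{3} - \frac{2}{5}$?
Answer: $\frac{\sqrt{1006948277891}}{250867} \approx 4.0$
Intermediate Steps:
$c{\left(L \right)} = - \frac{2}{5} + \frac{L}{3}$ ($c{\left(L \right)} = L \frac{1}{3} - \frac{2}{5} = \frac{L}{3} - \frac{2}{5} = - \frac{2}{5} + \frac{L}{3}$)
$f{\left(b \right)} = 16$ ($f{\left(b \right)} = \left(-4\right)^{2} = 16$)
$l = \frac{1}{250867} \approx 3.9862 \cdot 10^{-6}$
$\sqrt{l + O{\left(f{\left(c{\left(4 \right)} \right)} \right)}} = \sqrt{\frac{1}{250867} + 16} = \sqrt{\frac{4013873}{250867}} = \frac{\sqrt{1006948277891}}{250867}$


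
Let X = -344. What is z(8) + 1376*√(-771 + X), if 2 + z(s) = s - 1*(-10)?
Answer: 16 + 1376*I*√1115 ≈ 16.0 + 45947.0*I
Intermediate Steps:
z(s) = 8 + s (z(s) = -2 + (s - 1*(-10)) = -2 + (s + 10) = -2 + (10 + s) = 8 + s)
z(8) + 1376*√(-771 + X) = (8 + 8) + 1376*√(-771 - 344) = 16 + 1376*√(-1115) = 16 + 1376*(I*√1115) = 16 + 1376*I*√1115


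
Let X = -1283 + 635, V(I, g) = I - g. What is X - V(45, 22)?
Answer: -671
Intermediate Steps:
X = -648
X - V(45, 22) = -648 - (45 - 1*22) = -648 - (45 - 22) = -648 - 1*23 = -648 - 23 = -671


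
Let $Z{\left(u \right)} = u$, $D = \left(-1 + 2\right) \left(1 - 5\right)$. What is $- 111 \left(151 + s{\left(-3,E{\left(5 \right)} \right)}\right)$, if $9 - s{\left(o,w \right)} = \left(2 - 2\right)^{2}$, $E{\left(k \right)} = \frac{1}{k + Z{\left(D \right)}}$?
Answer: $-17760$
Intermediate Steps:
$D = -4$ ($D = 1 \left(-4\right) = -4$)
$E{\left(k \right)} = \frac{1}{-4 + k}$ ($E{\left(k \right)} = \frac{1}{k - 4} = \frac{1}{-4 + k}$)
$s{\left(o,w \right)} = 9$ ($s{\left(o,w \right)} = 9 - \left(2 - 2\right)^{2} = 9 - 0^{2} = 9 - 0 = 9 + 0 = 9$)
$- 111 \left(151 + s{\left(-3,E{\left(5 \right)} \right)}\right) = - 111 \left(151 + 9\right) = \left(-111\right) 160 = -17760$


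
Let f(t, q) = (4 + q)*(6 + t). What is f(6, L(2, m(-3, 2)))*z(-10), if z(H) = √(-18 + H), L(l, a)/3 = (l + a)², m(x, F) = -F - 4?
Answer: 1248*I*√7 ≈ 3301.9*I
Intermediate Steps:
m(x, F) = -4 - F
L(l, a) = 3*(a + l)² (L(l, a) = 3*(l + a)² = 3*(a + l)²)
f(6, L(2, m(-3, 2)))*z(-10) = (24 + 4*6 + 6*(3*((-4 - 1*2) + 2)²) + (3*((-4 - 1*2) + 2)²)*6)*√(-18 - 10) = (24 + 24 + 6*(3*((-4 - 2) + 2)²) + (3*((-4 - 2) + 2)²)*6)*√(-28) = (24 + 24 + 6*(3*(-6 + 2)²) + (3*(-6 + 2)²)*6)*(2*I*√7) = (24 + 24 + 6*(3*(-4)²) + (3*(-4)²)*6)*(2*I*√7) = (24 + 24 + 6*(3*16) + (3*16)*6)*(2*I*√7) = (24 + 24 + 6*48 + 48*6)*(2*I*√7) = (24 + 24 + 288 + 288)*(2*I*√7) = 624*(2*I*√7) = 1248*I*√7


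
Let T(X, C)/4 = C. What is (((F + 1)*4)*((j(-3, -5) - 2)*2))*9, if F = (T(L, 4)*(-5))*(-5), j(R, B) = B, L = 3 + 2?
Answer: -202104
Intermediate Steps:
L = 5
T(X, C) = 4*C
F = 400 (F = ((4*4)*(-5))*(-5) = (16*(-5))*(-5) = -80*(-5) = 400)
(((F + 1)*4)*((j(-3, -5) - 2)*2))*9 = (((400 + 1)*4)*((-5 - 2)*2))*9 = ((401*4)*(-7*2))*9 = (1604*(-14))*9 = -22456*9 = -202104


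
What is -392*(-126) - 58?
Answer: 49334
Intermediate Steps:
-392*(-126) - 58 = 49392 - 58 = 49334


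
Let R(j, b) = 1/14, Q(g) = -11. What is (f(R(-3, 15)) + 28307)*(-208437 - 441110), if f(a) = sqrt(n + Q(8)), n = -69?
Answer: -18386726929 - 2598188*I*sqrt(5) ≈ -1.8387e+10 - 5.8097e+6*I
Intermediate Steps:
R(j, b) = 1/14 (R(j, b) = 1*(1/14) = 1/14)
f(a) = 4*I*sqrt(5) (f(a) = sqrt(-69 - 11) = sqrt(-80) = 4*I*sqrt(5))
(f(R(-3, 15)) + 28307)*(-208437 - 441110) = (4*I*sqrt(5) + 28307)*(-208437 - 441110) = (28307 + 4*I*sqrt(5))*(-649547) = -18386726929 - 2598188*I*sqrt(5)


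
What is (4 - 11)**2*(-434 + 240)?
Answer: -9506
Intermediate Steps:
(4 - 11)**2*(-434 + 240) = (-7)**2*(-194) = 49*(-194) = -9506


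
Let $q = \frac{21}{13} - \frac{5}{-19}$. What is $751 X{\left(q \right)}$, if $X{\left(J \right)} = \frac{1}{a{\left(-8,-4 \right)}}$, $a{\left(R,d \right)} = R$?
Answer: $- \frac{751}{8} \approx -93.875$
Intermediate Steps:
$q = \frac{464}{247}$ ($q = 21 \cdot \frac{1}{13} - - \frac{5}{19} = \frac{21}{13} + \frac{5}{19} = \frac{464}{247} \approx 1.8785$)
$X{\left(J \right)} = - \frac{1}{8}$ ($X{\left(J \right)} = \frac{1}{-8} = - \frac{1}{8}$)
$751 X{\left(q \right)} = 751 \left(- \frac{1}{8}\right) = - \frac{751}{8}$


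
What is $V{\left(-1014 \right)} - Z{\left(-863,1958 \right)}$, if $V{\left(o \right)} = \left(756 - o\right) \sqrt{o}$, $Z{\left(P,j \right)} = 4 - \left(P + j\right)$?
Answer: $1091 + 23010 i \sqrt{6} \approx 1091.0 + 56363.0 i$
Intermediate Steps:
$Z{\left(P,j \right)} = 4 - P - j$ ($Z{\left(P,j \right)} = 4 - \left(P + j\right) = 4 - P - j$)
$V{\left(o \right)} = \sqrt{o} \left(756 - o\right)$
$V{\left(-1014 \right)} - Z{\left(-863,1958 \right)} = \sqrt{-1014} \left(756 - -1014\right) - \left(4 - -863 - 1958\right) = 13 i \sqrt{6} \left(756 + 1014\right) - \left(4 + 863 - 1958\right) = 13 i \sqrt{6} \cdot 1770 - -1091 = 23010 i \sqrt{6} + 1091 = 1091 + 23010 i \sqrt{6}$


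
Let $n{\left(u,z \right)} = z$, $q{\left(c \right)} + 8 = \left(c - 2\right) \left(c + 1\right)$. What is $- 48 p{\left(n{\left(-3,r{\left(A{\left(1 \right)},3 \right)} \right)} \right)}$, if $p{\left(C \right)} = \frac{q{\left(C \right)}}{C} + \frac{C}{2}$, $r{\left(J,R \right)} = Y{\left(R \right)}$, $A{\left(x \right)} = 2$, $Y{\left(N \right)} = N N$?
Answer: $- \frac{1640}{3} \approx -546.67$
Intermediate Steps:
$q{\left(c \right)} = -8 + \left(1 + c\right) \left(-2 + c\right)$ ($q{\left(c \right)} = -8 + \left(c - 2\right) \left(c + 1\right) = -8 + \left(-2 + c\right) \left(1 + c\right) = -8 + \left(1 + c\right) \left(-2 + c\right)$)
$Y{\left(N \right)} = N^{2}$
$r{\left(J,R \right)} = R^{2}$
$p{\left(C \right)} = \frac{C}{2} + \frac{-10 + C^{2} - C}{C}$ ($p{\left(C \right)} = \frac{-10 + C^{2} - C}{C} + \frac{C}{2} = \frac{C}{2} + \frac{-10 + C^{2} - C}{C}$)
$- 48 p{\left(n{\left(-3,r{\left(A{\left(1 \right)},3 \right)} \right)} \right)} = - 48 \left(-1 - \frac{10}{3^{2}} + \frac{3 \cdot 3^{2}}{2}\right) = - 48 \left(-1 - \frac{10}{9} + \frac{3}{2} \cdot 9\right) = - 48 \left(-1 - \frac{10}{9} + \frac{27}{2}\right) = \left(-48\right) \frac{205}{18} = - \frac{1640}{3}$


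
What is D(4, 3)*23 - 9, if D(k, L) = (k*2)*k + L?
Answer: 796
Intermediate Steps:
D(k, L) = L + 2*k**2 (D(k, L) = (2*k)*k + L = 2*k**2 + L = L + 2*k**2)
D(4, 3)*23 - 9 = (3 + 2*4**2)*23 - 9 = (3 + 2*16)*23 - 9 = (3 + 32)*23 - 9 = 35*23 - 9 = 805 - 9 = 796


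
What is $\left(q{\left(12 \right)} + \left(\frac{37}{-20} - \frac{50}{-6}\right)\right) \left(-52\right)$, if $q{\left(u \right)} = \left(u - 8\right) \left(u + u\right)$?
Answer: $- \frac{79937}{15} \approx -5329.1$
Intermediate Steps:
$q{\left(u \right)} = 2 u \left(-8 + u\right)$ ($q{\left(u \right)} = \left(-8 + u\right) 2 u = 2 u \left(-8 + u\right)$)
$\left(q{\left(12 \right)} + \left(\frac{37}{-20} - \frac{50}{-6}\right)\right) \left(-52\right) = \left(2 \cdot 12 \left(-8 + 12\right) + \left(\frac{37}{-20} - \frac{50}{-6}\right)\right) \left(-52\right) = \left(2 \cdot 12 \cdot 4 + \left(37 \left(- \frac{1}{20}\right) - - \frac{25}{3}\right)\right) \left(-52\right) = \left(96 + \left(- \frac{37}{20} + \frac{25}{3}\right)\right) \left(-52\right) = \left(96 + \frac{389}{60}\right) \left(-52\right) = \frac{6149}{60} \left(-52\right) = - \frac{79937}{15}$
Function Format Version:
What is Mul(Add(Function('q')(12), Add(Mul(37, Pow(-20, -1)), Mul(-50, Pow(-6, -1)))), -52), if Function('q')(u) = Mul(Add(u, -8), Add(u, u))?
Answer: Rational(-79937, 15) ≈ -5329.1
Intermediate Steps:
Function('q')(u) = Mul(2, u, Add(-8, u)) (Function('q')(u) = Mul(Add(-8, u), Mul(2, u)) = Mul(2, u, Add(-8, u)))
Mul(Add(Function('q')(12), Add(Mul(37, Pow(-20, -1)), Mul(-50, Pow(-6, -1)))), -52) = Mul(Add(Mul(2, 12, Add(-8, 12)), Add(Mul(37, Pow(-20, -1)), Mul(-50, Pow(-6, -1)))), -52) = Mul(Add(Mul(2, 12, 4), Add(Mul(37, Rational(-1, 20)), Mul(-50, Rational(-1, 6)))), -52) = Mul(Add(96, Add(Rational(-37, 20), Rational(25, 3))), -52) = Mul(Add(96, Rational(389, 60)), -52) = Mul(Rational(6149, 60), -52) = Rational(-79937, 15)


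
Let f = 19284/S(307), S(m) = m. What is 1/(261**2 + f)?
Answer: 307/20932431 ≈ 1.4666e-5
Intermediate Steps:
f = 19284/307 ≈ 62.814
1/(261**2 + f) = 1/(261**2 + 19284/307) = 1/(68121 + 19284/307) = 1/(20932431/307) = 307/20932431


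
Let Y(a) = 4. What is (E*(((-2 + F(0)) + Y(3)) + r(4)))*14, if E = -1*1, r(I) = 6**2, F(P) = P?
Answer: -532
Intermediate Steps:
r(I) = 36
E = -1
(E*(((-2 + F(0)) + Y(3)) + r(4)))*14 = -(((-2 + 0) + 4) + 36)*14 = -((-2 + 4) + 36)*14 = -(2 + 36)*14 = -1*38*14 = -38*14 = -532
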